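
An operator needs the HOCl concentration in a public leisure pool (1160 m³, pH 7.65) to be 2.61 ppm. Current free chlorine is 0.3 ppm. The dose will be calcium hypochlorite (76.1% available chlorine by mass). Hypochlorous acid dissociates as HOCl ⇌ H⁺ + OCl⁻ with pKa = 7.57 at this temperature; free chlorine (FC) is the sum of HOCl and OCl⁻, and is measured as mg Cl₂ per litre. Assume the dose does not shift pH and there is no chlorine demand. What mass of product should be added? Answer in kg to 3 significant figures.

Volume: 1160 m³ = 1,160,000 L.
[OCl⁻]/[HOCl] = 10^(pH − pKa) = 10^(7.65 − 7.57) = 1.202; fraction as HOCl = 1/(1 + 1.202) = 0.4541.
Free chlorine required for 2.61 ppm HOCl: 2.61 / 0.4541 = 5.748 ppm.
FC to add: 5.748 − 0.3 = 5.448 mg/L as Cl₂.
Cl₂ equivalent: 5.448 mg/L × 1,160,000 L = 6320 g.
Product at 76.1% available Cl: 6320 / 0.761 = 8304 g.

8.30 kg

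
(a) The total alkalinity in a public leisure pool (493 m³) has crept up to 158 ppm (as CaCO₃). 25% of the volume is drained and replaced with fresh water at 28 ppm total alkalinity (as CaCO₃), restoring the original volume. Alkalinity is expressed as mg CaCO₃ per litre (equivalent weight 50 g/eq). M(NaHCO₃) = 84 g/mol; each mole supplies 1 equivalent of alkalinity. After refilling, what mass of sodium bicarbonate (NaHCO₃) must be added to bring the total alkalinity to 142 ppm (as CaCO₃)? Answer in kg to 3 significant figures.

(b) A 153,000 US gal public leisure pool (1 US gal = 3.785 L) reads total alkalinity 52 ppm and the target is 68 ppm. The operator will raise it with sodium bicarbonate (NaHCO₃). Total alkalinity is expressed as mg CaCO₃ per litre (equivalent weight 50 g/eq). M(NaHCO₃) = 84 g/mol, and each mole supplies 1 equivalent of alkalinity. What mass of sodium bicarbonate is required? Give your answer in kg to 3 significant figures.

(a) 13.7 kg; (b) 15.6 kg

(a) Volume: 493 m³ = 493,000 L.
(a) After draining 25% and refilling: 158 × 0.75 + 28 × 0.25 = 125.5 ppm.
(a) Deficit to target: 142 − 125.5 = 16.5 mg/L.
(a) As CaCO₃: 16.5 mg/L × 493,000 L = 8134 g; ÷ 50 g/eq ÷ 1 = 162.7 mol NaHCO₃.
(a) Mass: 162.7 × 84 = 13,670 g.

(b) Volume: 153,000 US gal × 3.785 L/gal = 579,105 L.
(b) Alkalinity to add: (68 − 52) = 16 mg/L as CaCO₃ × 579,105 L = 9266 g as CaCO₃.
(b) Equivalents: 9266 g ÷ 50 g/eq = 185.3 eq.
(b) NaHCO₃ supplies 1 eq per mole → 185.3 mol.
(b) Mass: 185.3 mol × 84 g/mol = 15,570 g.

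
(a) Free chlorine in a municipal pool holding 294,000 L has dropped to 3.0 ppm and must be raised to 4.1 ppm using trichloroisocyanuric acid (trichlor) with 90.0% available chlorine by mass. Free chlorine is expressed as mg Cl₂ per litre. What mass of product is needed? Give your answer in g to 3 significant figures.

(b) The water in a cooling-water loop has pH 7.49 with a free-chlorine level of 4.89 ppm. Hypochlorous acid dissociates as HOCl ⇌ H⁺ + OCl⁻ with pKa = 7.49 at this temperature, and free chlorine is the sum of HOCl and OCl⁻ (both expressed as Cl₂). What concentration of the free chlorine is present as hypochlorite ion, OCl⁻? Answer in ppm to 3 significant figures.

(a) 359 g; (b) 2.44 ppm

(a) Chlorine deficit: 4.1 − 3.0 = 1.1 ppm = 1.1 mg/L as Cl₂.
(a) Cl₂ equivalent needed: 1.1 mg/L × 294,000 L = 323,400 mg = 323.4 g.
(a) Product at 90.0% available chlorine: 323.4 / 0.9 = 359.3 g.

(b) [OCl⁻]/[HOCl] = 10^(pH − pKa) = 10^(7.49 − 7.49) = 10^0.00 = 1.
(b) Fraction as HOCl = 1 / (1 + 1) = 0.5.
(b) OCl⁻ = (1 − 0.5) × 4.89 ppm = 2.445 ppm.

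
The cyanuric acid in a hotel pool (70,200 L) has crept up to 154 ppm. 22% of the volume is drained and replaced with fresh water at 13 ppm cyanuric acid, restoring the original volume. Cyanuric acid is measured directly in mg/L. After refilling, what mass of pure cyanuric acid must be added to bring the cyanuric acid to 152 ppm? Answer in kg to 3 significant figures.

After draining 22% and refilling: 154 × 0.78 + 13 × 0.22 = 122.98 ppm.
Deficit to target: 152 − 122.98 = 29.02 mg/L.
Mass: 29.02 mg/L × 70,200 L = 2037 g cyanuric acid.

2.04 kg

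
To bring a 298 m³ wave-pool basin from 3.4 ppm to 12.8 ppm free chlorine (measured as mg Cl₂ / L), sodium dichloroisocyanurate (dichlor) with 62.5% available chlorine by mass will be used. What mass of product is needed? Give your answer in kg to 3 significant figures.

4.48 kg

Volume: 298 m³ = 298,000 L.
Chlorine deficit: 12.8 − 3.4 = 9.4 ppm = 9.4 mg/L as Cl₂.
Cl₂ equivalent needed: 9.4 mg/L × 298,000 L = 2,801,000 mg = 2801 g.
Product at 62.5% available chlorine: 2801 / 0.625 = 4482 g.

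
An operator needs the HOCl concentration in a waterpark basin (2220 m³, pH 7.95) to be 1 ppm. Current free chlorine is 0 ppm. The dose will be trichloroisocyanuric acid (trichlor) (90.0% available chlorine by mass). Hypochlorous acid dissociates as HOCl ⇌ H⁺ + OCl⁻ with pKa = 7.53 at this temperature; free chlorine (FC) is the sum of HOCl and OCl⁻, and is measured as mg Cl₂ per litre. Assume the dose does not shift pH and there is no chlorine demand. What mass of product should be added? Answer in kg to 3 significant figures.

8.95 kg

Volume: 2220 m³ = 2,220,000 L.
[OCl⁻]/[HOCl] = 10^(pH − pKa) = 10^(7.95 − 7.53) = 2.63; fraction as HOCl = 1/(1 + 2.63) = 0.2755.
Free chlorine required for 1 ppm HOCl: 1 / 0.2755 = 3.63 ppm.
FC to add: 3.63 − 0 = 3.63 mg/L as Cl₂.
Cl₂ equivalent: 3.63 mg/L × 2,220,000 L = 8059 g.
Product at 90.0% available Cl: 8059 / 0.9 = 8955 g.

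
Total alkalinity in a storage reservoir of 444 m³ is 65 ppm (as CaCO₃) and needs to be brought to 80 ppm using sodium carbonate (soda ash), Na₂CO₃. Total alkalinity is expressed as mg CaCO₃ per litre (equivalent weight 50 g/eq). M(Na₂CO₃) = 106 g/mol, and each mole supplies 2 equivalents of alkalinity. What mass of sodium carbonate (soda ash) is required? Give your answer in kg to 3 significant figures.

Volume: 444 m³ = 444,000 L.
Alkalinity to add: (80 − 65) = 15 mg/L as CaCO₃ × 444,000 L = 6660 g as CaCO₃.
Equivalents: 6660 g ÷ 50 g/eq = 133.2 eq.
Each mole of Na₂CO₃ supplies 2 eq, so 133.2 / 2 = 66.6 mol.
Mass: 66.6 mol × 106 g/mol = 7060 g.

7.06 kg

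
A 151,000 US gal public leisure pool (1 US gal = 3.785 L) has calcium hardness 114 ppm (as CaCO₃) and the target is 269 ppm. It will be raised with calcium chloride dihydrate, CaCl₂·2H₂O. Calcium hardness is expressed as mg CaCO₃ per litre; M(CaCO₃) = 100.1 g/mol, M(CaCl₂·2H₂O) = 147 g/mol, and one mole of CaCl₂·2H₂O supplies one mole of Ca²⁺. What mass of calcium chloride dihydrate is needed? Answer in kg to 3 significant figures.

130 kg

Volume: 151,000 US gal × 3.785 L/gal = 571,535 L.
Hardness to add: (269 − 114) = 155 mg/L as CaCO₃ × 571,535 L = 88,590 g as CaCO₃.
Moles of Ca²⁺ (1 mol Ca²⁺ ≡ 1 mol CaCO₃): 88,590 / 100.1 g/mol = 885 mol.
Mass of CaCl₂·2H₂O: 885 × 147 = 130,100 g.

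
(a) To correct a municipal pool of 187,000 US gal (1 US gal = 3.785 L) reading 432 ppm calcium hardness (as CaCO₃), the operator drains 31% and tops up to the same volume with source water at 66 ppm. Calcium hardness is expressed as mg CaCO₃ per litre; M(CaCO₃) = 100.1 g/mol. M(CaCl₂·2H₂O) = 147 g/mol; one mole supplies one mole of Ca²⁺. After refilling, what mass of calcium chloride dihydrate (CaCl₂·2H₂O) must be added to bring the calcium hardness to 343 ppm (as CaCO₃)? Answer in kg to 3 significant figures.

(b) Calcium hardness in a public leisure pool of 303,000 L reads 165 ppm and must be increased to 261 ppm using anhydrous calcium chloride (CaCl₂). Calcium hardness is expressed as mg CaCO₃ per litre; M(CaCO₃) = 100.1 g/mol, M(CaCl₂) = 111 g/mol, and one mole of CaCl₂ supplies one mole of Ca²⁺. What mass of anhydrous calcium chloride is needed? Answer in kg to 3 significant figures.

(a) Volume: 187,000 US gal × 3.785 L/gal = 707,795 L.
(a) After draining 31% and refilling: 432 × 0.69 + 66 × 0.31 = 318.54 ppm.
(a) Deficit to target: 343 − 318.54 = 24.46 mg/L.
(a) As CaCO₃: 24.46 mg/L × 707,795 L = 17,310 g; ÷ 100.1 = 173 mol Ca²⁺.
(a) Mass: 173 × 147 = 25,420 g.

(b) Hardness to add: (261 − 165) = 96 mg/L as CaCO₃ × 303,000 L = 29,090 g as CaCO₃.
(b) Moles of Ca²⁺ (1 mol Ca²⁺ ≡ 1 mol CaCO₃): 29,090 / 100.1 g/mol = 290.6 mol.
(b) Mass of CaCl₂: 290.6 × 111 = 32,260 g.

(a) 25.4 kg; (b) 32.3 kg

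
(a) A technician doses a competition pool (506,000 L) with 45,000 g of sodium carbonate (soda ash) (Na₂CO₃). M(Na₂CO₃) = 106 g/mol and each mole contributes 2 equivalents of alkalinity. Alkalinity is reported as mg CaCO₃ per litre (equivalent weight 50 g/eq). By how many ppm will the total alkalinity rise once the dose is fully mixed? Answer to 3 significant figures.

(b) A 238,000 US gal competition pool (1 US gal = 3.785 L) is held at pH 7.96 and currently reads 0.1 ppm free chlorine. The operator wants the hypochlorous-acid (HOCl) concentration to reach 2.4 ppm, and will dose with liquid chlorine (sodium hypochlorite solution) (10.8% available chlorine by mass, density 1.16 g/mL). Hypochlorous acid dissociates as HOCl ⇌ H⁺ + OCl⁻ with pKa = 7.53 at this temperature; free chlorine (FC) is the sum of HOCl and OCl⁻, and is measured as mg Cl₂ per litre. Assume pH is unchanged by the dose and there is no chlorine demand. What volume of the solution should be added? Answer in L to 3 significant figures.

(a) 83.9 ppm; (b) 63.0 L

(a) Moles of Na₂CO₃: 45,000 g ÷ 106 g/mol = 424.5 mol → 849.1 eq of alkalinity.
(a) As CaCO₃: 849.1 eq × 50 g/eq = 42,450 g.
(a) Rise: 42,450 g / 506,000 L × 1000 = 83.9 mg/L.

(b) Volume: 238,000 US gal × 3.785 L/gal = 900,830 L.
(b) [OCl⁻]/[HOCl] = 10^(pH − pKa) = 10^(7.96 − 7.53) = 2.692; fraction as HOCl = 1/(1 + 2.692) = 0.2709.
(b) Free chlorine required for 2.4 ppm HOCl: 2.4 / 0.2709 = 8.86 ppm.
(b) FC to add: 8.86 − 0.1 = 8.76 mg/L as Cl₂.
(b) Cl₂ equivalent: 8.76 mg/L × 900,830 L = 7891 g.
(b) Product at 10.8% available Cl: 7891 / 0.108 = 73,060 g.
(b) Volume: 73,060 g ÷ 1.16 g/mL = 62,990 mL.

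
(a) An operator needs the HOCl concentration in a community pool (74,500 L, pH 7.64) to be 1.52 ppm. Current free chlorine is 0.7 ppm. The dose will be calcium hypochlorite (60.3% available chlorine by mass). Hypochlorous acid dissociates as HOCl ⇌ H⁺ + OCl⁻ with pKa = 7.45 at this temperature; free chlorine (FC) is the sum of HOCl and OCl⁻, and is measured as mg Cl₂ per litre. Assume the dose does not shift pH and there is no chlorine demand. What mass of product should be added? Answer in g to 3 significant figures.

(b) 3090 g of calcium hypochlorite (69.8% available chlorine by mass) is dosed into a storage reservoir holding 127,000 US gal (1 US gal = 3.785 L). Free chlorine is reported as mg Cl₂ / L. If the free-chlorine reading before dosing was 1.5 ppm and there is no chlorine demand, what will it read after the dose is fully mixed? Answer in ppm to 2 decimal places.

(a) 392 g; (b) 5.99 ppm

(a) [OCl⁻]/[HOCl] = 10^(pH − pKa) = 10^(7.64 − 7.45) = 1.549; fraction as HOCl = 1/(1 + 1.549) = 0.3923.
(a) Free chlorine required for 1.52 ppm HOCl: 1.52 / 0.3923 = 3.874 ppm.
(a) FC to add: 3.874 − 0.7 = 3.174 mg/L as Cl₂.
(a) Cl₂ equivalent: 3.174 mg/L × 74,500 L = 236.5 g.
(a) Product at 60.3% available Cl: 236.5 / 0.603 = 392.2 g.

(b) Volume: 127,000 US gal × 3.785 L/gal = 480,695 L.
(b) Available chlorine delivered: 3090 g × 0.698 = 2157 g as Cl₂.
(b) Concentration rise: 2157 g / 480,695 L = 4.487 mg/L = 4.49 ppm.
(b) Final FC: 1.5 + 4.49 = 5.99 ppm.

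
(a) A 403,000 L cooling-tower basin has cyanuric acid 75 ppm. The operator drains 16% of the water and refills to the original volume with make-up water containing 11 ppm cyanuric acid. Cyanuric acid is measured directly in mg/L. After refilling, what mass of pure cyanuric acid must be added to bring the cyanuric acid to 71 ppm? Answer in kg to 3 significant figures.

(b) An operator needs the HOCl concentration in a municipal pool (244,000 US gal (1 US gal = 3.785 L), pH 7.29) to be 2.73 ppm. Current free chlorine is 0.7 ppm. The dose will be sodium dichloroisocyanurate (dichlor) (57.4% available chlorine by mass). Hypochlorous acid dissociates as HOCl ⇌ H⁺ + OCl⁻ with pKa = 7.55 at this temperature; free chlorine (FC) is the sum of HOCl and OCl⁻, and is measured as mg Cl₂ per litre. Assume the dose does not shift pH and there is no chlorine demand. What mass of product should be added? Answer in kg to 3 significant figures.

(a) After draining 16% and refilling: 75 × 0.84 + 11 × 0.16 = 64.76 ppm.
(a) Deficit to target: 71 − 64.76 = 6.24 mg/L.
(a) Mass: 6.24 mg/L × 403,000 L = 2515 g cyanuric acid.

(b) Volume: 244,000 US gal × 3.785 L/gal = 923,540 L.
(b) [OCl⁻]/[HOCl] = 10^(pH − pKa) = 10^(7.29 − 7.55) = 0.5495; fraction as HOCl = 1/(1 + 0.5495) = 0.6454.
(b) Free chlorine required for 2.73 ppm HOCl: 2.73 / 0.6454 = 4.23 ppm.
(b) FC to add: 4.23 − 0.7 = 3.53 mg/L as Cl₂.
(b) Cl₂ equivalent: 3.53 mg/L × 923,540 L = 3260 g.
(b) Product at 57.4% available Cl: 3260 / 0.574 = 5680 g.

(a) 2.51 kg; (b) 5.68 kg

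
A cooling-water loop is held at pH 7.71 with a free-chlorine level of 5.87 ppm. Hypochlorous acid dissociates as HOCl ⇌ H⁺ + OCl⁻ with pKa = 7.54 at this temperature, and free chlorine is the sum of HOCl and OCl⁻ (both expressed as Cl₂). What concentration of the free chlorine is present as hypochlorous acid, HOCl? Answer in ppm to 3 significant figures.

2.37 ppm

[OCl⁻]/[HOCl] = 10^(pH − pKa) = 10^(7.71 − 7.54) = 10^0.17 = 1.479.
Fraction as HOCl = 1 / (1 + 1.479) = 0.4034.
HOCl = 0.4034 × 5.87 ppm = 2.368 ppm.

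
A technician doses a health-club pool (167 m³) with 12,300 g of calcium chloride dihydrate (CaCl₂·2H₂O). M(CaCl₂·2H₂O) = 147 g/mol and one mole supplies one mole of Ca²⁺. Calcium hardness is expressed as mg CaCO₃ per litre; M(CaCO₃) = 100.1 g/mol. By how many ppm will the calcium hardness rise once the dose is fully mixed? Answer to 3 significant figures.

50.2 ppm

Volume: 167 m³ = 167,000 L.
Moles of Ca²⁺: 12,300 g ÷ 147 g/mol = 83.67 mol.
As CaCO₃: 83.67 mol × 100.1 g/mol = 8376 g.
Rise: 8376 g / 167,000 L × 1000 = 50.15 mg/L.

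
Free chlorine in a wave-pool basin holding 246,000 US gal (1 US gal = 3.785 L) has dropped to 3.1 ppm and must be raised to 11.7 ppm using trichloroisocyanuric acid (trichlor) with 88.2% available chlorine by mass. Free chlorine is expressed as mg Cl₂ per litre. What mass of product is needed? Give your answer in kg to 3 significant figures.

Volume: 246,000 US gal × 3.785 L/gal = 931,110 L.
Chlorine deficit: 11.7 − 3.1 = 8.6 ppm = 8.6 mg/L as Cl₂.
Cl₂ equivalent needed: 8.6 mg/L × 931,110 L = 8,008,000 mg = 8008 g.
Product at 88.2% available chlorine: 8008 / 0.882 = 9079 g.

9.08 kg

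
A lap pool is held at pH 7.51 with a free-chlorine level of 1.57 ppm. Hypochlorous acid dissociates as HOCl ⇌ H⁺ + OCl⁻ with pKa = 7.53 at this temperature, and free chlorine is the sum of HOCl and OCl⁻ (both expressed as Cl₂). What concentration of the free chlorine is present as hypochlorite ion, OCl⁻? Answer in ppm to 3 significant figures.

0.767 ppm

[OCl⁻]/[HOCl] = 10^(pH − pKa) = 10^(7.51 − 7.53) = 10^-0.02 = 0.955.
Fraction as HOCl = 1 / (1 + 0.955) = 0.5115.
OCl⁻ = (1 − 0.5115) × 1.57 ppm = 0.7669 ppm.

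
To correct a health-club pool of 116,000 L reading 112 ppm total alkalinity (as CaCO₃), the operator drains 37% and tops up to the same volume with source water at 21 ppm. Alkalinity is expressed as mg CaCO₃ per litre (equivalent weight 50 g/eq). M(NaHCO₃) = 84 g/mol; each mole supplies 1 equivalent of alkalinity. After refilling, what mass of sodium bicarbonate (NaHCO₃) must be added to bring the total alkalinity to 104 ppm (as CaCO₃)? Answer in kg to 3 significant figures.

After draining 37% and refilling: 112 × 0.63 + 21 × 0.37 = 78.33 ppm.
Deficit to target: 104 − 78.33 = 25.67 mg/L.
As CaCO₃: 25.67 mg/L × 116,000 L = 2978 g; ÷ 50 g/eq ÷ 1 = 59.55 mol NaHCO₃.
Mass: 59.55 × 84 = 5003 g.

5.00 kg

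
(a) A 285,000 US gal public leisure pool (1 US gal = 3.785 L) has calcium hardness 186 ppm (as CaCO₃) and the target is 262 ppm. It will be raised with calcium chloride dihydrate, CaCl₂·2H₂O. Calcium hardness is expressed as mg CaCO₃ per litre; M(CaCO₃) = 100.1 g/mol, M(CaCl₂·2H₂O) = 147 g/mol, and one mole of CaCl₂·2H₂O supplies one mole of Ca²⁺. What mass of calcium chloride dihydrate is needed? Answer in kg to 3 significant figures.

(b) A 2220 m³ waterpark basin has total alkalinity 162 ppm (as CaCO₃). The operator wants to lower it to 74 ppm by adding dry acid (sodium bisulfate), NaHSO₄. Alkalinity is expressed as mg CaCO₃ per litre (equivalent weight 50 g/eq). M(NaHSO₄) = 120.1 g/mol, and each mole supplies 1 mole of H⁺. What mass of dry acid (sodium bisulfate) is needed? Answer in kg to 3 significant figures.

(a) 120 kg; (b) 469 kg

(a) Volume: 285,000 US gal × 3.785 L/gal = 1,078,725 L.
(a) Hardness to add: (262 − 186) = 76 mg/L as CaCO₃ × 1,078,725 L = 81,980 g as CaCO₃.
(a) Moles of Ca²⁺ (1 mol Ca²⁺ ≡ 1 mol CaCO₃): 81,980 / 100.1 g/mol = 819 mol.
(a) Mass of CaCl₂·2H₂O: 819 × 147 = 120,400 g.

(b) Volume: 2220 m³ = 2,220,000 L.
(b) Alkalinity to neutralize: (162 − 74) = 88 mg/L as CaCO₃ × 2,220,000 L = 195,400 g as CaCO₃.
(b) Equivalents of H⁺ required: 195,400 ÷ 50 g/eq = 3907 eq = 3907 mol NaHSO₄.
(b) Mass of NaHSO₄: 3907 × 120.1 = 469,300 g.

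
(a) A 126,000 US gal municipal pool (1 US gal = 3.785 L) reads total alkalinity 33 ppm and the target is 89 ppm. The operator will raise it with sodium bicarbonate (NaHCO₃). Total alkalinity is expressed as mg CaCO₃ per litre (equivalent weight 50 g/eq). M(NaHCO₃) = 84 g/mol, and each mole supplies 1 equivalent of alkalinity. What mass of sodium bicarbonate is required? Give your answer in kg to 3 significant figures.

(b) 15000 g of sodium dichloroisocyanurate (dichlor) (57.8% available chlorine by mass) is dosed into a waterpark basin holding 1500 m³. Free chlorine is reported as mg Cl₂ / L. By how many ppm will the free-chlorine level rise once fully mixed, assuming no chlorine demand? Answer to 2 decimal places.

(a) Volume: 126,000 US gal × 3.785 L/gal = 476,910 L.
(a) Alkalinity to add: (89 − 33) = 56 mg/L as CaCO₃ × 476,910 L = 26,710 g as CaCO₃.
(a) Equivalents: 26,710 g ÷ 50 g/eq = 534.1 eq.
(a) NaHCO₃ supplies 1 eq per mole → 534.1 mol.
(a) Mass: 534.1 mol × 84 g/mol = 44,870 g.

(b) Volume: 1500 m³ = 1,500,000 L.
(b) Available chlorine delivered: 15,000 g × 0.578 = 8670 g as Cl₂.
(b) Concentration rise: 8670 g / 1,500,000 L = 5.78 mg/L = 5.78 ppm.

(a) 44.9 kg; (b) 5.78 ppm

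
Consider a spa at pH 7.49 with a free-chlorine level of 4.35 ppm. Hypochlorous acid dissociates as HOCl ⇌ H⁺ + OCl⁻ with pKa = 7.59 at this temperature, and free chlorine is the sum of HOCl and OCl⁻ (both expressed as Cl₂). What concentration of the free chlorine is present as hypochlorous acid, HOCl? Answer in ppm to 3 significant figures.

2.42 ppm

[OCl⁻]/[HOCl] = 10^(pH − pKa) = 10^(7.49 − 7.59) = 10^-0.10 = 0.7943.
Fraction as HOCl = 1 / (1 + 0.7943) = 0.5573.
HOCl = 0.5573 × 4.35 ppm = 2.424 ppm.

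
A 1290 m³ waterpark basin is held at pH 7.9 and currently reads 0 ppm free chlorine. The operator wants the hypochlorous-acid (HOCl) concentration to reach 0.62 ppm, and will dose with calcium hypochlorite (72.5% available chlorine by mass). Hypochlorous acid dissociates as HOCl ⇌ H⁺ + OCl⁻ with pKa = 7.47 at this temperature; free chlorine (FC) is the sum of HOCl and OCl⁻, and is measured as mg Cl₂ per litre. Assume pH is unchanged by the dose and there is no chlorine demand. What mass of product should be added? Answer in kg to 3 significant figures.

Volume: 1290 m³ = 1,290,000 L.
[OCl⁻]/[HOCl] = 10^(pH − pKa) = 10^(7.9 − 7.47) = 2.692; fraction as HOCl = 1/(1 + 2.692) = 0.2709.
Free chlorine required for 0.62 ppm HOCl: 0.62 / 0.2709 = 2.289 ppm.
FC to add: 2.289 − 0 = 2.289 mg/L as Cl₂.
Cl₂ equivalent: 2.289 mg/L × 1,290,000 L = 2952 g.
Product at 72.5% available Cl: 2952 / 0.725 = 4072 g.

4.07 kg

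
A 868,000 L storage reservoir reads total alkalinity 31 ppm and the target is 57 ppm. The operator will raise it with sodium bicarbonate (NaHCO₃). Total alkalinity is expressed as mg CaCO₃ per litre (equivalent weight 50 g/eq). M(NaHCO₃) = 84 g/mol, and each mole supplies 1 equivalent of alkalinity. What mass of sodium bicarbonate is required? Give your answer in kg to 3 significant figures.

37.9 kg

Alkalinity to add: (57 − 31) = 26 mg/L as CaCO₃ × 868,000 L = 22,570 g as CaCO₃.
Equivalents: 22,570 g ÷ 50 g/eq = 451.4 eq.
NaHCO₃ supplies 1 eq per mole → 451.4 mol.
Mass: 451.4 mol × 84 g/mol = 37,910 g.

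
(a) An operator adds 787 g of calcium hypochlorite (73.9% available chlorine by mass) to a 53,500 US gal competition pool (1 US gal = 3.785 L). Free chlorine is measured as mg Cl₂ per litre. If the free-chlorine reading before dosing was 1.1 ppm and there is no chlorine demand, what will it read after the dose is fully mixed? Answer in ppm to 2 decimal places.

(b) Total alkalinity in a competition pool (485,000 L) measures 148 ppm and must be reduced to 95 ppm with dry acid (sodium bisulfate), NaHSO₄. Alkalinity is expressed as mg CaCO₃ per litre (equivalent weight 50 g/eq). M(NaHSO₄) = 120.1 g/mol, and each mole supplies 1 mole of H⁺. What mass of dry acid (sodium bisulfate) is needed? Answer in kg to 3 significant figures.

(a) Volume: 53,500 US gal × 3.785 L/gal = 202,498 L.
(a) Available chlorine delivered: 787 g × 0.739 = 581.6 g as Cl₂.
(a) Concentration rise: 581.6 g / 202,498 L = 2.872 mg/L = 2.87 ppm.
(a) Final FC: 1.1 + 2.87 = 3.97 ppm.

(b) Alkalinity to neutralize: (148 − 95) = 53 mg/L as CaCO₃ × 485,000 L = 25,700 g as CaCO₃.
(b) Equivalents of H⁺ required: 25,700 ÷ 50 g/eq = 514.1 eq = 514.1 mol NaHSO₄.
(b) Mass of NaHSO₄: 514.1 × 120.1 = 61,740 g.

(a) 3.97 ppm; (b) 61.7 kg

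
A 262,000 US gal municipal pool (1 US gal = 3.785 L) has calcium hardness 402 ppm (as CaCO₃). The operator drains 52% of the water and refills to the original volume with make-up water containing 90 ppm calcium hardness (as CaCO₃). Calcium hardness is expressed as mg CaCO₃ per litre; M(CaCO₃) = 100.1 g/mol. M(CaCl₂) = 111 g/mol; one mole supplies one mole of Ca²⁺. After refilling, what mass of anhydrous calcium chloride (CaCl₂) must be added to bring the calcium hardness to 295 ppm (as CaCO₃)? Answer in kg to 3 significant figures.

60.7 kg

Volume: 262,000 US gal × 3.785 L/gal = 991,670 L.
After draining 52% and refilling: 402 × 0.48 + 90 × 0.52 = 239.76 ppm.
Deficit to target: 295 − 239.76 = 55.24 mg/L.
As CaCO₃: 55.24 mg/L × 991,670 L = 54,780 g; ÷ 100.1 = 547.3 mol Ca²⁺.
Mass: 547.3 × 111 = 60,740 g.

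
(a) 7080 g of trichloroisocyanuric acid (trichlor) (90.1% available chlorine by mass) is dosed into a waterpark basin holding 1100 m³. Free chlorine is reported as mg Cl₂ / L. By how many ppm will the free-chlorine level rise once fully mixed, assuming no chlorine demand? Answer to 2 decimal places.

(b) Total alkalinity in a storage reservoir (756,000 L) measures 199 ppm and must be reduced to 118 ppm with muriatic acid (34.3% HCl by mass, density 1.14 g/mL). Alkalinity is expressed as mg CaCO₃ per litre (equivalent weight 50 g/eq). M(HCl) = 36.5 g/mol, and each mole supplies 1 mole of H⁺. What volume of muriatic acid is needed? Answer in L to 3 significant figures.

(a) Volume: 1100 m³ = 1,100,000 L.
(a) Available chlorine delivered: 7080 g × 0.901 = 6379 g as Cl₂.
(a) Concentration rise: 6379 g / 1,100,000 L = 5.799 mg/L = 5.80 ppm.

(b) Alkalinity to neutralize: (199 − 118) = 81 mg/L as CaCO₃ × 756,000 L = 61,240 g as CaCO₃.
(b) Equivalents of H⁺ required: 61,240 ÷ 50 g/eq = 1225 eq = 1225 mol HCl.
(b) Mass of HCl: 1225 × 36.5 = 44,700 g.
(b) Mass of 34.3% solution: 44,700 / 0.343 = 130,300 g.
(b) Volume: 130,300 g ÷ 1.14 g/mL = 114,300 mL.

(a) 5.80 ppm; (b) 114 L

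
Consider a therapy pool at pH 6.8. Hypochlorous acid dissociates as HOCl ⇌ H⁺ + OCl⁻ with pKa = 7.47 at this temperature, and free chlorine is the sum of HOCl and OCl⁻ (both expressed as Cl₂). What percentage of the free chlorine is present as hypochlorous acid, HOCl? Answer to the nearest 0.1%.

[OCl⁻]/[HOCl] = 10^(pH − pKa) = 10^(6.8 − 7.47) = 10^-0.67 = 0.2138.
Fraction as HOCl = 1 / (1 + 0.2138) = 0.8239.

82.4%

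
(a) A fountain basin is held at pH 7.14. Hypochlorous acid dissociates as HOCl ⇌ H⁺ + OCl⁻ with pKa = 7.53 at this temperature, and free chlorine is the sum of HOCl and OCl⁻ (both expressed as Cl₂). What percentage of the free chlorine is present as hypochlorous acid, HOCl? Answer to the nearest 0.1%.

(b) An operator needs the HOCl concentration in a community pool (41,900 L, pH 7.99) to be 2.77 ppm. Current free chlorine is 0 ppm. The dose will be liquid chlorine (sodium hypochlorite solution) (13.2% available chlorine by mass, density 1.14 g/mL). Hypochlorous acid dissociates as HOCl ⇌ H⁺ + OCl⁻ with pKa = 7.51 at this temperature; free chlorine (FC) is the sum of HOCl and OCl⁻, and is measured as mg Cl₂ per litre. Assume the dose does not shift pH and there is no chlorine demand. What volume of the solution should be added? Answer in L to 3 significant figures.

(a) [OCl⁻]/[HOCl] = 10^(pH − pKa) = 10^(7.14 − 7.53) = 10^-0.39 = 0.4074.
(a) Fraction as HOCl = 1 / (1 + 0.4074) = 0.7105.

(b) [OCl⁻]/[HOCl] = 10^(pH − pKa) = 10^(7.99 − 7.51) = 3.02; fraction as HOCl = 1/(1 + 3.02) = 0.2488.
(b) Free chlorine required for 2.77 ppm HOCl: 2.77 / 0.2488 = 11.14 ppm.
(b) FC to add: 11.14 − 0 = 11.14 mg/L as Cl₂.
(b) Cl₂ equivalent: 11.14 mg/L × 41,900 L = 466.6 g.
(b) Product at 13.2% available Cl: 466.6 / 0.132 = 3535 g.
(b) Volume: 3535 g ÷ 1.14 g/mL = 3101 mL.

(a) 71.1%; (b) 3.10 L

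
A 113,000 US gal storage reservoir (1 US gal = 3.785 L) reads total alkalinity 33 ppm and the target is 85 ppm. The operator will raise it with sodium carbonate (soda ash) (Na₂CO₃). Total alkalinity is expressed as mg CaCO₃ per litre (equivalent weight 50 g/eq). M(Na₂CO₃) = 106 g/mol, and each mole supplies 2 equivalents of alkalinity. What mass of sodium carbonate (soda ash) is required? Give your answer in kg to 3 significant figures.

Volume: 113,000 US gal × 3.785 L/gal = 427,705 L.
Alkalinity to add: (85 − 33) = 52 mg/L as CaCO₃ × 427,705 L = 22,240 g as CaCO₃.
Equivalents: 22,240 g ÷ 50 g/eq = 444.8 eq.
Each mole of Na₂CO₃ supplies 2 eq, so 444.8 / 2 = 222.4 mol.
Mass: 222.4 mol × 106 g/mol = 23,580 g.

23.6 kg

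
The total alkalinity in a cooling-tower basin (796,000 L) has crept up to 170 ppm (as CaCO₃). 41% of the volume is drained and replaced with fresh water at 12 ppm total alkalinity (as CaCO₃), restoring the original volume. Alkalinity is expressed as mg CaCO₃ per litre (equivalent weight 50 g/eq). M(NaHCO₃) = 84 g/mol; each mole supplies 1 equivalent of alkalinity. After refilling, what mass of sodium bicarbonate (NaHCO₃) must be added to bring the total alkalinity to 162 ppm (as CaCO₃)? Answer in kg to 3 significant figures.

After draining 41% and refilling: 170 × 0.59 + 12 × 0.41 = 105.22 ppm.
Deficit to target: 162 − 105.22 = 56.78 mg/L.
As CaCO₃: 56.78 mg/L × 796,000 L = 45,200 g; ÷ 50 g/eq ÷ 1 = 903.9 mol NaHCO₃.
Mass: 903.9 × 84 = 75,930 g.

75.9 kg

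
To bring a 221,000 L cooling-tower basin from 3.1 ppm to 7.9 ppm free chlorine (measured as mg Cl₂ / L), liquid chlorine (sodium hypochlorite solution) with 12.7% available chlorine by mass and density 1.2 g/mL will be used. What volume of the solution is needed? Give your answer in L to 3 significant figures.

6.96 L

Chlorine deficit: 7.9 − 3.1 = 4.8 ppm = 4.8 mg/L as Cl₂.
Cl₂ equivalent needed: 4.8 mg/L × 221,000 L = 1,061,000 mg = 1061 g.
Product at 12.7% available chlorine: 1061 / 0.127 = 8353 g.
Volume at density 1.2 g/mL: 8353 g ÷ 1.2 g/mL = 6961 mL.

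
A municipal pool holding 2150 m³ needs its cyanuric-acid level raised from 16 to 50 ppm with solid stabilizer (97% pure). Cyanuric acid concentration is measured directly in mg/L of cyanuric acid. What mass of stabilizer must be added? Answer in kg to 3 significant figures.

75.4 kg

Volume: 2150 m³ = 2,150,000 L.
CYA to add: (50 − 16) = 34 mg/L × 2,150,000 L = 73,100 g cyanuric acid.
At 97% purity: 73,100 / 0.97 = 75,360 g product.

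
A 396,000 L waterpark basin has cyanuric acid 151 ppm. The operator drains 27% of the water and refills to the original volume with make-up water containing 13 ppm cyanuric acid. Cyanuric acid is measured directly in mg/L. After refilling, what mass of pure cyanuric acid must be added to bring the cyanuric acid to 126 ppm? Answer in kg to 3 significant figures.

After draining 27% and refilling: 151 × 0.73 + 13 × 0.27 = 113.74 ppm.
Deficit to target: 126 − 113.74 = 12.26 mg/L.
Mass: 12.26 mg/L × 396,000 L = 4855 g cyanuric acid.

4.85 kg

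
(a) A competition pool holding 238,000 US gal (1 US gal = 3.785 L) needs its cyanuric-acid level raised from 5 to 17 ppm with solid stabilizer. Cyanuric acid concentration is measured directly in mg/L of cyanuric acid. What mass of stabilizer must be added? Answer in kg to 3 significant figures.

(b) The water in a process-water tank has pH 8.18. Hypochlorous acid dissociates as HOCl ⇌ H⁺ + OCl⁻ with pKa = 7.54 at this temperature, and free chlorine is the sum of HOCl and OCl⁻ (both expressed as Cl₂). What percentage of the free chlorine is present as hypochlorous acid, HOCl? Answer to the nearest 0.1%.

(a) Volume: 238,000 US gal × 3.785 L/gal = 900,830 L.
(a) CYA to add: (17 − 5) = 12 mg/L × 900,830 L = 10,810 g cyanuric acid.

(b) [OCl⁻]/[HOCl] = 10^(pH − pKa) = 10^(8.18 − 7.54) = 10^0.64 = 4.365.
(b) Fraction as HOCl = 1 / (1 + 4.365) = 0.1864.

(a) 10.8 kg; (b) 18.6%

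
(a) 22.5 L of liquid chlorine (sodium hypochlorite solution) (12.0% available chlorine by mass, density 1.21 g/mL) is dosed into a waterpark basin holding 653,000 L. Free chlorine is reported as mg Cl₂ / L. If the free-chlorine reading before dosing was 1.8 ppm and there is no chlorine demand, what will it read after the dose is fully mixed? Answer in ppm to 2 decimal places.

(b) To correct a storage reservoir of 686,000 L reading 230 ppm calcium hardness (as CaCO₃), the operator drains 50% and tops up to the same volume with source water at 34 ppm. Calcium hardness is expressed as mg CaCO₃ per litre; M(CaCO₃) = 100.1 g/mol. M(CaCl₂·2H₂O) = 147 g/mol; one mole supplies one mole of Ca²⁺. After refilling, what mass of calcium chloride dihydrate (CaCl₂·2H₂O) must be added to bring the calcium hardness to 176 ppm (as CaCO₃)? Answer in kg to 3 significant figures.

(a) 6.80 ppm; (b) 44.3 kg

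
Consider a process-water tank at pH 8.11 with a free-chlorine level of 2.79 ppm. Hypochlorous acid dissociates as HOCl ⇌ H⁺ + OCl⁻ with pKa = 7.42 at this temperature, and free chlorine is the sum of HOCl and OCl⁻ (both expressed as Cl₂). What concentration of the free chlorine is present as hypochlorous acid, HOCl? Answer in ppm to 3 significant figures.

0.473 ppm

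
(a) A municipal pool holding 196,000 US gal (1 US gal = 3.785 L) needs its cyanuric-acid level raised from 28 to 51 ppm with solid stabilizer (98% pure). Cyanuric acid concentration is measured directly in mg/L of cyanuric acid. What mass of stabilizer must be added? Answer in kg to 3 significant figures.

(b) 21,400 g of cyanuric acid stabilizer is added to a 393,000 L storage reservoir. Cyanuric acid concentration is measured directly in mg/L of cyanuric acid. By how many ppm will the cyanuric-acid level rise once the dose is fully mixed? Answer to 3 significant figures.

(a) Volume: 196,000 US gal × 3.785 L/gal = 741,860 L.
(a) CYA to add: (51 − 28) = 23 mg/L × 741,860 L = 17,060 g cyanuric acid.
(a) At 98% purity: 17,060 / 0.98 = 17,410 g product.

(b) Rise: 21,400 g / 393,000 L × 1000 = 54.45 mg/L.

(a) 17.4 kg; (b) 54.5 ppm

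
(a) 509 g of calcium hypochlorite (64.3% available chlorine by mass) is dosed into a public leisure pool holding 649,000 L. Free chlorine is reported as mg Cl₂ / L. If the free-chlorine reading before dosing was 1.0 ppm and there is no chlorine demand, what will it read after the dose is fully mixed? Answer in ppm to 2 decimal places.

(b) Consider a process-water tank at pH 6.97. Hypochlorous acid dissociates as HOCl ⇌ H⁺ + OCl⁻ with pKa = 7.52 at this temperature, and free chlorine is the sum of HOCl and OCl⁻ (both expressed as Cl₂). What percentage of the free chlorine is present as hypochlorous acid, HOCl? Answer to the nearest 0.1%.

(a) 1.50 ppm; (b) 78.0%

(a) Available chlorine delivered: 509 g × 0.643 = 327.3 g as Cl₂.
(a) Concentration rise: 327.3 g / 649,000 L = 0.5043 mg/L = 0.50 ppm.
(a) Final FC: 1.0 + 0.50 = 1.50 ppm.

(b) [OCl⁻]/[HOCl] = 10^(pH − pKa) = 10^(6.97 − 7.52) = 10^-0.55 = 0.2818.
(b) Fraction as HOCl = 1 / (1 + 0.2818) = 0.7801.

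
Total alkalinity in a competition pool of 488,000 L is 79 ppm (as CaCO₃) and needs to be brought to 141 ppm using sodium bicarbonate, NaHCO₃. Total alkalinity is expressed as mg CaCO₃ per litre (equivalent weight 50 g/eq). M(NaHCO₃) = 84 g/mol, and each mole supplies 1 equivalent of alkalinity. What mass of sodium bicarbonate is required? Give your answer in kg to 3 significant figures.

50.8 kg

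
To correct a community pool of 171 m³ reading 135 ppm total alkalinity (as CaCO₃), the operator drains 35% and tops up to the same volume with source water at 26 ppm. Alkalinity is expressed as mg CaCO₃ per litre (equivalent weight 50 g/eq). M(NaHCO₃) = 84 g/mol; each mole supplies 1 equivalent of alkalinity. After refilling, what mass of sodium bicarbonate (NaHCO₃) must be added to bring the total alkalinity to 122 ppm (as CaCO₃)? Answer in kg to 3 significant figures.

7.23 kg

Volume: 171 m³ = 171,000 L.
After draining 35% and refilling: 135 × 0.65 + 26 × 0.35 = 96.85 ppm.
Deficit to target: 122 − 96.85 = 25.15 mg/L.
As CaCO₃: 25.15 mg/L × 171,000 L = 4301 g; ÷ 50 g/eq ÷ 1 = 86.01 mol NaHCO₃.
Mass: 86.01 × 84 = 7225 g.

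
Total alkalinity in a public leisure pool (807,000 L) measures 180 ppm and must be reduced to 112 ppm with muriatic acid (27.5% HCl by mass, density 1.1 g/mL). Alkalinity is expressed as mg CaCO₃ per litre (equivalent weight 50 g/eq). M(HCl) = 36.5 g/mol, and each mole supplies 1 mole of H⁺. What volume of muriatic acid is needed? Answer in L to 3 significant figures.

Alkalinity to neutralize: (180 − 112) = 68 mg/L as CaCO₃ × 807,000 L = 54,880 g as CaCO₃.
Equivalents of H⁺ required: 54,880 ÷ 50 g/eq = 1098 eq = 1098 mol HCl.
Mass of HCl: 1098 × 36.5 = 40,060 g.
Mass of 27.5% solution: 40,060 / 0.275 = 145,700 g.
Volume: 145,700 g ÷ 1.1 g/mL = 132,400 mL.

132 L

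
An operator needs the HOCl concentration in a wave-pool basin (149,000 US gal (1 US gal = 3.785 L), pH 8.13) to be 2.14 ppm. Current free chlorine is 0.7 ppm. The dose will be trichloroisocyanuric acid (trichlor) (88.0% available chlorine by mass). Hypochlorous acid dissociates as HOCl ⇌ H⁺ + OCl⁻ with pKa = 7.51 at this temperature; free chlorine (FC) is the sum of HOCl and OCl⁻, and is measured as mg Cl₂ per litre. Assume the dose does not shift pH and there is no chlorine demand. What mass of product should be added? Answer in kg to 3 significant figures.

6.64 kg

Volume: 149,000 US gal × 3.785 L/gal = 563,965 L.
[OCl⁻]/[HOCl] = 10^(pH − pKa) = 10^(8.13 − 7.51) = 4.169; fraction as HOCl = 1/(1 + 4.169) = 0.1935.
Free chlorine required for 2.14 ppm HOCl: 2.14 / 0.1935 = 11.06 ppm.
FC to add: 11.06 − 0.7 = 10.36 mg/L as Cl₂.
Cl₂ equivalent: 10.36 mg/L × 563,965 L = 5843 g.
Product at 88.0% available Cl: 5843 / 0.88 = 6640 g.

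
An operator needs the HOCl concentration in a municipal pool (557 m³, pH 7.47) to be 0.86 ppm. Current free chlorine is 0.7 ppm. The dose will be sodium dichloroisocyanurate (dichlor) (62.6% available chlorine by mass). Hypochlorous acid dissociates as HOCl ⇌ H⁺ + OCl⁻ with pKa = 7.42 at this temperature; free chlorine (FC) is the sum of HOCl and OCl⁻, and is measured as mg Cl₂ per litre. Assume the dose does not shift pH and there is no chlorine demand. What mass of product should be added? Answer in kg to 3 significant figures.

1.00 kg

Volume: 557 m³ = 557,000 L.
[OCl⁻]/[HOCl] = 10^(pH − pKa) = 10^(7.47 − 7.42) = 1.122; fraction as HOCl = 1/(1 + 1.122) = 0.4712.
Free chlorine required for 0.86 ppm HOCl: 0.86 / 0.4712 = 1.825 ppm.
FC to add: 1.825 − 0.7 = 1.125 mg/L as Cl₂.
Cl₂ equivalent: 1.125 mg/L × 557,000 L = 626.6 g.
Product at 62.6% available Cl: 626.6 / 0.626 = 1001 g.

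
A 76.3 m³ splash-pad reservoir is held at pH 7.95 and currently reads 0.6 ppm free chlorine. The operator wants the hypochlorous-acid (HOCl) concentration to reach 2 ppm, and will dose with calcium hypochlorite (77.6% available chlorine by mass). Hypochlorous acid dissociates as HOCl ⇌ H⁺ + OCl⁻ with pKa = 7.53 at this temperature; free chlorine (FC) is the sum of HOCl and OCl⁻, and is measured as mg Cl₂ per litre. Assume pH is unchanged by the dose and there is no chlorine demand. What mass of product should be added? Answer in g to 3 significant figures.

655 g

Volume: 76.3 m³ = 76,300 L.
[OCl⁻]/[HOCl] = 10^(pH − pKa) = 10^(7.95 − 7.53) = 2.63; fraction as HOCl = 1/(1 + 2.63) = 0.2755.
Free chlorine required for 2 ppm HOCl: 2 / 0.2755 = 7.261 ppm.
FC to add: 7.261 − 0.6 = 6.661 mg/L as Cl₂.
Cl₂ equivalent: 6.661 mg/L × 76,300 L = 508.2 g.
Product at 77.6% available Cl: 508.2 / 0.776 = 654.9 g.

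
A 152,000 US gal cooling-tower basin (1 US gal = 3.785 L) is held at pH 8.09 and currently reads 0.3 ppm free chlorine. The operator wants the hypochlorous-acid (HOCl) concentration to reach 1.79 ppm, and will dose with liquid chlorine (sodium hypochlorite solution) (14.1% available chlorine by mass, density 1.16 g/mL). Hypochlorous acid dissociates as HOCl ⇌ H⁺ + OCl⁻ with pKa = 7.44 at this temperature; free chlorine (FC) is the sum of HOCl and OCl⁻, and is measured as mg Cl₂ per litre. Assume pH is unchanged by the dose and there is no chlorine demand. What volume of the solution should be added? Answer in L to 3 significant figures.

33.4 L

Volume: 152,000 US gal × 3.785 L/gal = 575,320 L.
[OCl⁻]/[HOCl] = 10^(pH − pKa) = 10^(8.09 − 7.44) = 4.467; fraction as HOCl = 1/(1 + 4.467) = 0.1829.
Free chlorine required for 1.79 ppm HOCl: 1.79 / 0.1829 = 9.786 ppm.
FC to add: 9.786 − 0.3 = 9.486 mg/L as Cl₂.
Cl₂ equivalent: 9.486 mg/L × 575,320 L = 5457 g.
Product at 14.1% available Cl: 5457 / 0.141 = 38,700 g.
Volume: 38,700 g ÷ 1.16 g/mL = 33,370 mL.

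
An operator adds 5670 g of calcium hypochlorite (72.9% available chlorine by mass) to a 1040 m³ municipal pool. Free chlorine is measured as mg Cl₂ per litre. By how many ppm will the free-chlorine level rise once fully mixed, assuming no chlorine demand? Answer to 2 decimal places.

Volume: 1040 m³ = 1,040,000 L.
Available chlorine delivered: 5670 g × 0.729 = 4133 g as Cl₂.
Concentration rise: 4133 g / 1,040,000 L = 3.974 mg/L = 3.97 ppm.

3.97 ppm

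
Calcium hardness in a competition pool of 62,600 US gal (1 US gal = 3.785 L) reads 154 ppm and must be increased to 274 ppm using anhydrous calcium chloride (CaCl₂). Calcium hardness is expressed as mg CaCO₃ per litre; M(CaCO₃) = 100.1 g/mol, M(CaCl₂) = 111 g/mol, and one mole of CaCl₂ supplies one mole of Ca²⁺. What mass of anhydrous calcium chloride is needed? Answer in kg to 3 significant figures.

Volume: 62,600 US gal × 3.785 L/gal = 236,941 L.
Hardness to add: (274 − 154) = 120 mg/L as CaCO₃ × 236,941 L = 28,430 g as CaCO₃.
Moles of Ca²⁺ (1 mol Ca²⁺ ≡ 1 mol CaCO₃): 28,430 / 100.1 g/mol = 284 mol.
Mass of CaCl₂: 284 × 111 = 31,530 g.

31.5 kg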